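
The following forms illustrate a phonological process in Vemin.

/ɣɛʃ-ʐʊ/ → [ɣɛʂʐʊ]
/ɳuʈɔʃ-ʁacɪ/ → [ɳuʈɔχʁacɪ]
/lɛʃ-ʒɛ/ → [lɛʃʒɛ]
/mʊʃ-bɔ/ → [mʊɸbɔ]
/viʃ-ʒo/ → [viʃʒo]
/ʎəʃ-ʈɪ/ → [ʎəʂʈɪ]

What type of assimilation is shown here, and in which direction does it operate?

regressive place assimilation

The segment that alternates is /ʃ/, which surfaces as [ʂ] when adjacent to /ʐ/.
The change postalveolar → retroflex matches the place of the following /ʐ/, identifying this as place assimilation.
Manner and voice are unchanged, so the assimilation is partial, not total.
The same holds elsewhere in the data: /ʃ/ → [χ] before /ʁ/ (postalveolar → uvular, matching uvular); /ʃ/ → [ɸ] before /b/ (postalveolar → bilabial, matching bilabial); /ʃ/ → [ʂ] before /ʈ/ (postalveolar → retroflex, matching retroflex) — only place changes, and always toward the following segment.
No alternation appears in [lɛʃʒɛ], [viʃʒo]: there the adjacent consonants already agree in place (/ʃ/ and /ʒ/ are both postalveolar; /ʃ/ and /ʒ/ are both postalveolar), so these forms are consistent with the same rule.
Since the segment that changes precedes the conditioning segment, the assimilation is regressive.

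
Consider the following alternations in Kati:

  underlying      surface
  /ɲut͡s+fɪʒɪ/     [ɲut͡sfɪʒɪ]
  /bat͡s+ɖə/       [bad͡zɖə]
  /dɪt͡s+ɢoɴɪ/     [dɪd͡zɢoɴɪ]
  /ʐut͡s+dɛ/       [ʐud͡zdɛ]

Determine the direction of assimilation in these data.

Comparing underlying and surface forms, /t͡s/ → [d͡z] is the alternation; the neighbouring /ɖ/ is constant.
/t͡s/ is voiceless while /ɖ/ is voiced; the output [d͡z] is voiced, matching the trigger — so the feature that spreads is voicing.
The other alternating forms pattern the same way: /t͡s/ → [d͡z] before /ɢ/ (voiceless → voiced, matching voiced); /t͡s/ → [d͡z] before /d/ (voiceless → voiced, matching voiced) — only voicing changes, and always toward the following segment.
No alternation appears in [ɲut͡sfɪʒɪ]: there the adjacent consonants already agree in voicing (/t͡s/ and /f/ are both voiceless), so this form is consistent with the same rule.
Since the segment that changes precedes the conditioning segment, the assimilation is regressive.

regressive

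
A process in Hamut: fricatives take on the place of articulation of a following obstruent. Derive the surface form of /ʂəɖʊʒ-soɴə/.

[ʂəɖʊzsoɴə]

The rule targets /ʒ/ (voiced postalveolar fricative), which sits before the trigger /s/ (alveolar).
A voiced alveolar fricative is [z], so the surface segment is [z].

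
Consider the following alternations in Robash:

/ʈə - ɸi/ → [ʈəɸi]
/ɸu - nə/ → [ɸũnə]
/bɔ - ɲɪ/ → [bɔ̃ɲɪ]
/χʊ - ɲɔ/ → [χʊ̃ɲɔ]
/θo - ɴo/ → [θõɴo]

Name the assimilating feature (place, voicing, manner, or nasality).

nasality

The vowel /u/ surfaces as nasalised [ũ] next to the following nasal /n/ — it has acquired the [+nasal] feature of its neighbour.
The other forms show the same pattern: /ɔ/ → [ɔ̃] before /ɲ/; /ʊ/ → [ʊ̃] before /ɲ/; /o/ → [õ] before /ɴ/ — each time a vowel is nasalised next to a following nasal.
No change occurs in [ʈəɸi] because the vowel at the boundary is adjacent to an oral consonant, not a nasal (/ə/ next to /ɸ/).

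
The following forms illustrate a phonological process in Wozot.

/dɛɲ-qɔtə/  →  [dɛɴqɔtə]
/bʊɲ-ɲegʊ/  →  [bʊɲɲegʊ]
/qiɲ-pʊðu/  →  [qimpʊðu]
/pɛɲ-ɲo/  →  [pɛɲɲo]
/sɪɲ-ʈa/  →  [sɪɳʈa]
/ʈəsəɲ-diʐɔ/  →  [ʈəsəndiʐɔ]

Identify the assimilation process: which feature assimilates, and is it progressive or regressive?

The segment that alternates is /ɲ/, which surfaces as [ɴ] when adjacent to /q/.
The change palatal → uvular matches the place of the following /q/, identifying this as place assimilation.
Manner and voice are unchanged, so the assimilation is partial, not total.
The other alternating forms pattern the same way: /ɲ/ → [m] before /p/ (palatal → bilabial, matching bilabial); /ɲ/ → [ɳ] before /ʈ/ (palatal → retroflex, matching retroflex); /ɲ/ → [n] before /d/ (palatal → alveolar, matching alveolar) — only place changes, and always toward the following segment.
No alternation appears in [bʊɲɲegʊ], [pɛɲɲo]: there the adjacent consonants already agree in place (/ɲ/ and /ɲ/ are both palatal; /ɲ/ and /ɲ/ are both palatal), so these forms are consistent with the same rule.
Since the segment that changes precedes the conditioning segment, the assimilation is regressive.

regressive place assimilation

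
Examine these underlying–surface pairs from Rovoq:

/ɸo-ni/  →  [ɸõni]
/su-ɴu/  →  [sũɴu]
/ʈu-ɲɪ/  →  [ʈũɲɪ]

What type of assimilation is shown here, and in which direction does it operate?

The vowel /o/ surfaces as nasalised [õ] next to the following nasal /n/ — it has acquired the [+nasal] feature of its neighbour.
Likewise in the remaining data: /u/ → [ũ] before /ɴ/; /u/ → [ũ] before /ɲ/ — each time a vowel is nasalised next to a following nasal.
Because the conditioning nasal is to the right of the vowel that changes, the process is regressive (anticipatory).

regressive nasality assimilation (vowel nasalisation)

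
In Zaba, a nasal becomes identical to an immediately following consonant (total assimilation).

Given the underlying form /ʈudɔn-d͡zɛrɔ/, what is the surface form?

/n/ is the segment targeted by the rule; it sits immediately before /d͡z/, so it assimilates completely and surfaces as [d͡z].

[ʈudɔd͡zd͡zɛrɔ]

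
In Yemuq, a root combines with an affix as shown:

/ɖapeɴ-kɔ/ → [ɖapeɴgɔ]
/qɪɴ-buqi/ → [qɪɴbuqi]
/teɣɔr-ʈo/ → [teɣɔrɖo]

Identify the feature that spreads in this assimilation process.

The segment that alternates is /k/, which surfaces as [g] when adjacent to /ɴ/.
The change voiceless → voiced matches the voicing of the preceding /ɴ/, identifying this as voicing assimilation.
The same holds elsewhere in the data: /ʈ/ → [ɖ] after /r/ (voiceless → voiced, matching voiced) — only voicing changes, and always toward the preceding segment.
Nothing changes in [qɪɴbuqi]: there the adjacent consonants already agree in voicing (/b/ and /ɴ/ are both voiced), so this form is consistent with the same rule.

voicing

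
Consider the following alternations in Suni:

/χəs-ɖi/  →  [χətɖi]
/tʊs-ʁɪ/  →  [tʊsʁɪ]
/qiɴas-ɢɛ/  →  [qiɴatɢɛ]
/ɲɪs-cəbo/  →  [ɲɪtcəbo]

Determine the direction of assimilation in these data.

regressive

Comparing underlying and surface forms, /s/ → [t] is the alternation; the neighbouring /ɖ/ is constant.
The change fricative → stop matches the manner of the following /ɖ/, identifying this as manner assimilation.
The other alternating forms pattern the same way: /s/ → [t] before /ɢ/ (fricative → stop, matching a stop); /s/ → [t] before /c/ (fricative → stop, matching a stop) — only manner changes, and always toward the following segment.
Nothing changes in [tʊsʁɪ]: there the adjacent consonants already agree in manner (/s/ and /ʁ/ are both fricatives), so this form is consistent with the same rule.
The trigger is the following segment, so the direction is regressive (anticipatory).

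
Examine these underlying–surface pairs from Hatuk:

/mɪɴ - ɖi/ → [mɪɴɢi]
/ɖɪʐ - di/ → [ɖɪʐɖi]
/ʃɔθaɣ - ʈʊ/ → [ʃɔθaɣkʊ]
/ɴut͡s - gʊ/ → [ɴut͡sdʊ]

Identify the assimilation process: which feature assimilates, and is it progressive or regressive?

progressive place assimilation

Underlying /ɖ/ is realised as [ɢ] next to /ɴ/; /ɴ/ itself does not change.
/ɖ/ is retroflex while /ɴ/ is uvular; the output [ɢ] is uvular, matching the trigger — so the feature that spreads is place.
Manner and voice are unchanged, so the assimilation is partial, not total.
Checking the remaining alternations: /d/ → [ɖ] after /ʐ/ (alveolar → retroflex, matching retroflex); /ʈ/ → [k] after /ɣ/ (retroflex → velar, matching velar); /g/ → [d] after /t͡s/ (velar → alveolar, matching alveolar) — only place changes, and always toward the preceding segment.
The trigger is the preceding segment, so the direction is progressive (perseverative).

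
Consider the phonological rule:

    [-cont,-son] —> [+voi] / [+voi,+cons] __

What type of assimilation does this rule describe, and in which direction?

The target ([-cont,-son], stops) acquires [+voi] next to a voiced consonant ([+voi,+cons]) — it takes on the voicing of its neighbour, so the feature that spreads is voicing.
Since the environment is written before the underscore, the trigger precedes the target; the direction is progressive.

progressive voicing assimilation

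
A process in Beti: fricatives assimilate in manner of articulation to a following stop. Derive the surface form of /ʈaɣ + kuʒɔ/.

[ʈagkuʒɔ]

The rule targets /ɣ/ (voiced velar fricative), which sits before the trigger /k/ (stop).
Changing only its manner to stop gives [g] — the voiced velar stop.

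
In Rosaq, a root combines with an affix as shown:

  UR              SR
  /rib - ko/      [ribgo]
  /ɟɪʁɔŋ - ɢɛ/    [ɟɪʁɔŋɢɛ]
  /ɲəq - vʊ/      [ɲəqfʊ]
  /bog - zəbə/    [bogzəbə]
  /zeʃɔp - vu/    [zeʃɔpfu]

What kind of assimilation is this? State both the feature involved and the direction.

progressive voicing assimilation

Comparing underlying and surface forms, /k/ → [g] is the alternation; the neighbouring /b/ is constant.
/k/ is voiceless while /b/ is voiced; the output [g] is voiced, matching the trigger — so the feature that spreads is voicing.
Place and manner are unchanged, so the assimilation is partial, not total.
The other alternating forms pattern the same way: /v/ → [f] after /q/ (voiced → voiceless, matching voiceless); /v/ → [f] after /p/ (voiced → voiceless, matching voiceless) — only voicing changes, and always toward the preceding segment.
No alternation appears in [ɟɪʁɔŋɢɛ], [bogzəbə]: there the adjacent consonants already agree in voicing (/ɢ/ and /ŋ/ are both voiced; /z/ and /g/ are both voiced), so these forms are consistent with the same rule.
Since the segment that changes follows the conditioning segment, the assimilation is progressive.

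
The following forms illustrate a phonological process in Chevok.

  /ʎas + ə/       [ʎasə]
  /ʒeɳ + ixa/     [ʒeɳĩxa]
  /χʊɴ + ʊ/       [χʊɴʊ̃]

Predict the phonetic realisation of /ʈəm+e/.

The data show progressive nasality assimilation (vowel nasalisation): /i/ → [ĩ] after /ɳ/; /ʊ/ → [ʊ̃] after /ɴ/ — a vowel is nasalised by an immediately preceding nasal consonant.
No change occurs in [ʎasə] because the vowel at the boundary is adjacent to an oral consonant, not a nasal (/ə/ next to /s/).
The vowel /e/ is adjacent to the preceding nasal /m/, so it acquires [+nasal] and surfaces as [ẽ].

[ʈəmẽ]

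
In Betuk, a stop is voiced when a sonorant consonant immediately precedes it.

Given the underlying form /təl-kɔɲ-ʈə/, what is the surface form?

[təlgɔɲɖə]

The rule targets /k/ (voiceless velar stop), which sits after the trigger /l/ (voiced).
The voiced velar stop is [g], so /k/ → [g].
At the second juncture, /ʈ/ likewise becomes [ɖ] adjacent to /ɲ/.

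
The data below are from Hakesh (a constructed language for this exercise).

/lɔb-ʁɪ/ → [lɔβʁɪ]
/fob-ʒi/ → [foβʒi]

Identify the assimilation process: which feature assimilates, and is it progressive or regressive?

regressive manner assimilation

Underlying /b/ is realised as [β] next to /ʁ/; /ʁ/ itself does not change.
/b/ is a stop while /ʁ/ is a fricative; the output [β] is a fricative, matching the trigger — so the feature that spreads is manner.
Place and voice are unchanged, so the assimilation is partial, not total.
The other alternating form patterns the same way: /b/ → [β] before /ʒ/ (stop → fricative, matching a fricative) — only manner changes, and always toward the following segment.
The trigger is the following segment, so the direction is regressive (anticipatory).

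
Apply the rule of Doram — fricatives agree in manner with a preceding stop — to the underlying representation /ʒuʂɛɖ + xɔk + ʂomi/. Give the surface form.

The rule targets /x/ (voiceless velar fricative), which sits after the trigger /ɖ/ (stop).
Changing only its manner to stop gives [k] — the voiceless velar stop.
At the second juncture, /ʂ/ likewise becomes [ʈ] adjacent to /k/.

[ʒuʂɛɖkɔkʈomi]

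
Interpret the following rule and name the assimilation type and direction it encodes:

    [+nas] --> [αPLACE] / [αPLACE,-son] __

The shared variable α links the value of the place features (abbreviated [PLACE]) on the target to the same value on the neighbouring segment, so place is the feature that assimilates.
The conditioning segment sits to the left of the focus bar, meaning the trigger precedes the segment that changes — progressive assimilation.

progressive place assimilation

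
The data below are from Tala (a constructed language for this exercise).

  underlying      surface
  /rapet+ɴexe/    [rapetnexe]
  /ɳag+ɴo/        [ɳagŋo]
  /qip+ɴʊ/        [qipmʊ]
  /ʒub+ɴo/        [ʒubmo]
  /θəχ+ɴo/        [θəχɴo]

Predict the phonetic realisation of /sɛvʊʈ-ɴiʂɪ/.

[sɛvʊʈɳiʂɪ]

The data show progressive place assimilation: /ɴ/ → [n] after /t/; /ɴ/ → [ŋ] after /g/; /ɴ/ → [m] after /p/; /ɴ/ → [m] after /b/. In each pair only place changes, matching the preceding consonant, while manner and voice stay constant.
Nothing changes in [θəχɴo]: there the adjacent consonants already agree in place (/ɴ/ and /χ/ are both uvular), so this form is consistent with the same rule.
The rule targets /ɴ/ (voiced uvular nasal), which sits after the trigger /ʈ/ (retroflex).
The voiced retroflex nasal is [ɳ], so /ɴ/ → [ɳ].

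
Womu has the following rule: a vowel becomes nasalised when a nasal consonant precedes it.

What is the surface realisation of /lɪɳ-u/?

/u/ sits next to the nasal /ɳ/ and is therefore nasalised to [ũ].

[lɪɳũ]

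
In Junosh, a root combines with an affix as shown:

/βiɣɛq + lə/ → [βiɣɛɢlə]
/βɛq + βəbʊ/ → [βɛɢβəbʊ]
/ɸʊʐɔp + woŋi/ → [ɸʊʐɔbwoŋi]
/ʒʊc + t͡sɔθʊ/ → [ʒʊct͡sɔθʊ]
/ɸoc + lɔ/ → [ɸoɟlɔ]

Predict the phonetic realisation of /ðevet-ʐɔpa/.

[ðevedʐɔpa]

The data show regressive voicing assimilation: /q/ → [ɢ] before /l/; /q/ → [ɢ] before /β/; /p/ → [b] before /w/; /c/ → [ɟ] before /l/. In each pair only voicing changes, matching the following consonant, while place and manner stay constant.
Nothing changes in [ʒʊct͡sɔθʊ]: there the adjacent consonants already agree in voicing (/c/ and /t͡s/ are both voiceless), so this form is consistent with the same rule.
The rule targets /t/ (voiceless alveolar stop), which sits before the trigger /ʐ/ (voiced).
Changing only its voicing to voiced gives [d] — the voiced alveolar stop.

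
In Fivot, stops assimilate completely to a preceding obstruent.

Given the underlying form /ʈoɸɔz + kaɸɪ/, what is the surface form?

[ʈoɸɔzzaɸɪ]

/k/ is the segment targeted by the rule; it sits immediately after /z/, so it assimilates completely and surfaces as [z].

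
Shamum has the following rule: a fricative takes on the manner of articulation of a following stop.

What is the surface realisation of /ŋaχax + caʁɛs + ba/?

[ŋaχakcaʁɛtba]

/x/ is a voiceless velar fricative. The following trigger /c/ is a stop, so /x/ must become a stop as well.
The voiceless velar stop is [k], so /x/ → [k].
At the second juncture, /s/ likewise becomes [t] adjacent to /b/.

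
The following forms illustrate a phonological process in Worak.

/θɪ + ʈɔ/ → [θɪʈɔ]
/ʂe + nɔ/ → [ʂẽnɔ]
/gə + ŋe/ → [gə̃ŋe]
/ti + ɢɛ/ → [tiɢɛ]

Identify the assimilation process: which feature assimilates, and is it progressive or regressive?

The vowel /e/ surfaces as nasalised [ẽ] next to the following nasal /n/ — it has acquired the [+nasal] feature of its neighbour.
The other form shows the same pattern: /ə/ → [ə̃] before /ŋ/ — each time a vowel is nasalised next to a following nasal.
No change occurs in [θɪʈɔ], [tiɢɛ] because the vowel at the boundary is adjacent to an oral consonant, not a nasal (/ɪ/ next to /ʈ/; /i/ next to /ɢ/).
Because the conditioning nasal is to the right of the vowel that changes, the process is regressive (anticipatory).

regressive nasality assimilation (vowel nasalisation)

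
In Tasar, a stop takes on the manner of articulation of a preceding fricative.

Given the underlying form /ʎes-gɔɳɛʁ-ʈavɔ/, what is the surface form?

[ʎesɣɔɳɛʁʂavɔ]

The rule targets /g/ (voiced velar stop), which sits after the trigger /s/ (fricative).
A voiced velar fricative is [ɣ], so the surface segment is [ɣ].
The same rule applies at the second boundary: /ʈ/ → [ʂ] next to /ʁ/.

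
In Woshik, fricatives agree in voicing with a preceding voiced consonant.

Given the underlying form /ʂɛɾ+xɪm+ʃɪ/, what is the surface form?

[ʂɛɾɣɪmʒɪ]

/x/ is a voiceless velar fricative. The preceding trigger /ɾ/ is voiced, so /x/ must become voiced as well.
Changing only its voicing to voiced gives [ɣ] — the voiced velar fricative.
At the second juncture, /ʃ/ likewise becomes [ʒ] adjacent to /m/.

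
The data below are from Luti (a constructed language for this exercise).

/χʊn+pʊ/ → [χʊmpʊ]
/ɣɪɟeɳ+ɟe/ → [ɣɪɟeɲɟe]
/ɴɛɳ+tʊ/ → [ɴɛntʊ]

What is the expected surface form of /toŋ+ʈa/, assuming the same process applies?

[toɳʈa]

The data show regressive place assimilation: /n/ → [m] before /p/; /ɳ/ → [ɲ] before /ɟ/; /ɳ/ → [n] before /t/. In each pair only place changes, matching the following consonant, while manner and voice stay constant.
The rule targets /ŋ/ (voiced velar nasal), which sits before the trigger /ʈ/ (retroflex).
Changing only its place to retroflex gives [ɳ] — the voiced retroflex nasal.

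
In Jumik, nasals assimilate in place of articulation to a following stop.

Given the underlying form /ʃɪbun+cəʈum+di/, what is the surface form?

/n/ is a voiced alveolar nasal. The following trigger /c/ is palatal, so /n/ must become palatal as well.
Changing only its place to palatal gives [ɲ] — the voiced palatal nasal.
At the second juncture, /m/ likewise becomes [n] adjacent to /d/.

[ʃɪbuɲcəʈundi]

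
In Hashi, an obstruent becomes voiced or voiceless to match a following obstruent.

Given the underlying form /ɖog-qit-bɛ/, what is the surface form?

[ɖokqidbɛ]

The rule targets /g/ (voiced velar stop), which sits before the trigger /q/ (voiceless).
Changing only its voicing to voiceless gives [k] — the voiceless velar stop.
The same rule applies at the second boundary: /t/ → [d] next to /b/.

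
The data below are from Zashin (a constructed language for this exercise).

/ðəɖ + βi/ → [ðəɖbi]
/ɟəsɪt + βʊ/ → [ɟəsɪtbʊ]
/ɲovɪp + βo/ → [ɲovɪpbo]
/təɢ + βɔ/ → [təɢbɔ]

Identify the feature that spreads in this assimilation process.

manner

Comparing underlying and surface forms, /β/ → [b] is the alternation; the neighbouring /ɖ/ is constant.
The change fricative → stop matches the manner of the preceding /ɖ/, identifying this as manner assimilation.
Checking the remaining alternations: /β/ → [b] after /t/ (fricative → stop, matching a stop); /β/ → [b] after /p/ (fricative → stop, matching a stop); /β/ → [b] after /ɢ/ (fricative → stop, matching a stop) — only manner changes, and always toward the preceding segment.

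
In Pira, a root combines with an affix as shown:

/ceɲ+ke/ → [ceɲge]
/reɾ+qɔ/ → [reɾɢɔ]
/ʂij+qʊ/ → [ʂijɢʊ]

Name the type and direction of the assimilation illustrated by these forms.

progressive voicing assimilation

Underlying /k/ is realised as [g] next to /ɲ/; /ɲ/ itself does not change.
/k/ is voiceless while /ɲ/ is voiced; the output [g] is voiced, matching the trigger — so the feature that spreads is voicing.
Place and manner are unchanged, so the assimilation is partial, not total.
The other alternating forms pattern the same way: /q/ → [ɢ] after /ɾ/ (voiceless → voiced, matching voiced); /q/ → [ɢ] after /j/ (voiceless → voiced, matching voiced) — only voicing changes, and always toward the preceding segment.
The trigger is the preceding segment, so the direction is progressive (perseverative).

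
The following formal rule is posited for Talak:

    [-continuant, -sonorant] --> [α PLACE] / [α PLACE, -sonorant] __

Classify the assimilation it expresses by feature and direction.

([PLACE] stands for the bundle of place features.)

The shared variable α links the value of the place features (abbreviated [PLACE]) on the target to the same value on the neighbouring segment, so place is the feature that assimilates.
The conditioning segment sits to the left of the focus bar, meaning the trigger precedes the segment that changes — progressive assimilation.

progressive place assimilation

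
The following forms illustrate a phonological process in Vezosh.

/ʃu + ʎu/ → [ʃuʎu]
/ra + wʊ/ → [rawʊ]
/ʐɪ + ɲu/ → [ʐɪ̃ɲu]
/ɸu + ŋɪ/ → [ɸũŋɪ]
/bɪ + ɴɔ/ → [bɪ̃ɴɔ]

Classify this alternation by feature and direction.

The vowel /ɪ/ surfaces as nasalised [ɪ̃] next to the following nasal /ɲ/ — it has acquired the [+nasal] feature of its neighbour.
Likewise in the remaining data: /u/ → [ũ] before /ŋ/; /ɪ/ → [ɪ̃] before /ɴ/ — each time a vowel is nasalised next to a following nasal.
No change occurs in [ʃuʎu], [rawʊ] because the vowel at the boundary is adjacent to an oral consonant, not a nasal (/u/ next to /ʎ/; /a/ next to /w/).
Because the conditioning nasal is to the right of the vowel that changes, the process is regressive (anticipatory).

regressive nasality assimilation (vowel nasalisation)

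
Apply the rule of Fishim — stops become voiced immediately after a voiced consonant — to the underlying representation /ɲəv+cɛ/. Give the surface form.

/c/ is a voiceless palatal stop. The preceding trigger /v/ is voiced, so /c/ must become voiced as well.
The voiced palatal stop is [ɟ], so /c/ → [ɟ].

[ɲəvɟɛ]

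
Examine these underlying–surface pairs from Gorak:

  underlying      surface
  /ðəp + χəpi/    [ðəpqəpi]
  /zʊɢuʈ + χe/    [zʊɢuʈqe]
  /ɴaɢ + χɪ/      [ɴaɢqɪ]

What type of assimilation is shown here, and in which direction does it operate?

progressive manner assimilation

Underlying /χ/ is realised as [q] next to /p/; /p/ itself does not change.
The change fricative → stop matches the manner of the preceding /p/, identifying this as manner assimilation.
Place and voice are unchanged, so the assimilation is partial, not total.
The same holds elsewhere in the data: /χ/ → [q] after /ʈ/ (fricative → stop, matching a stop); /χ/ → [q] after /ɢ/ (fricative → stop, matching a stop) — only manner changes, and always toward the preceding segment.
The trigger is the preceding segment, so the direction is progressive (perseverative).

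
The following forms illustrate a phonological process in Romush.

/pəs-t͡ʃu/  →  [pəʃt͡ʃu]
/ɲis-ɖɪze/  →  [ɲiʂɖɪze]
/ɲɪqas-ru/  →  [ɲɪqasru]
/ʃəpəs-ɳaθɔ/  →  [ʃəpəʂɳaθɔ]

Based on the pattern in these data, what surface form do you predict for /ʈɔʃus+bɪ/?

[ʈɔʃuɸbɪ]

The data show regressive place assimilation: /s/ → [ʃ] before /t͡ʃ/; /s/ → [ʂ] before /ɖ/; /s/ → [ʂ] before /ɳ/. In each pair only place changes, matching the following consonant, while manner and voice stay constant.
No alternation appears in [ɲɪqasru]: there the adjacent consonants already agree in place (/s/ and /r/ are both alveolar), so this form is consistent with the same rule.
The rule targets /s/ (voiceless alveolar fricative), which sits before the trigger /b/ (bilabial).
A voiceless bilabial fricative is [ɸ], so the surface segment is [ɸ].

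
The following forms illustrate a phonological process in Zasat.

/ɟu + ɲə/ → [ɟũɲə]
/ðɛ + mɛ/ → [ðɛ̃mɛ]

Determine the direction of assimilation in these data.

regressive

The vowel /u/ surfaces as nasalised [ũ] next to the following nasal /ɲ/ — it has acquired the [+nasal] feature of its neighbour.
Likewise in the remaining data: /ɛ/ → [ɛ̃] before /m/ — each time a vowel is nasalised next to a following nasal.
Because the conditioning nasal is to the right of the vowel that changes, the process is regressive (anticipatory).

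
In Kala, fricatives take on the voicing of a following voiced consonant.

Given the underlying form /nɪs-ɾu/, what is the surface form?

[nɪzɾu]

The rule targets /s/ (voiceless alveolar fricative), which sits before the trigger /ɾ/ (voiced).
A voiced alveolar fricative is [z], so the surface segment is [z].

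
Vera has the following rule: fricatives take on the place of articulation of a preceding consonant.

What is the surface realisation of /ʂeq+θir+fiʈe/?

The rule targets /θ/ (voiceless dental fricative), which sits after the trigger /q/ (uvular).
Changing only its place to uvular gives [χ] — the voiceless uvular fricative.
At the second juncture, /f/ likewise becomes [s] adjacent to /r/.

[ʂeqχirsiʈe]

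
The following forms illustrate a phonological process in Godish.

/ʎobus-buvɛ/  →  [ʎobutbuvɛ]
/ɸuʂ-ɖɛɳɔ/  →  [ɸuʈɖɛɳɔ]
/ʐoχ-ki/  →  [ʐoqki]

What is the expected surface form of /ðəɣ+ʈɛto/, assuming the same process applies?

[ðəgʈɛto]

The data show regressive manner assimilation: /s/ → [t] before /b/; /ʂ/ → [ʈ] before /ɖ/; /χ/ → [q] before /k/. In each pair only manner changes, matching the following consonant, while place and voice stay constant.
/ɣ/ is a voiced velar fricative. The following trigger /ʈ/ is a stop, so /ɣ/ must become a stop as well.
A voiced velar stop is [g], so the surface segment is [g].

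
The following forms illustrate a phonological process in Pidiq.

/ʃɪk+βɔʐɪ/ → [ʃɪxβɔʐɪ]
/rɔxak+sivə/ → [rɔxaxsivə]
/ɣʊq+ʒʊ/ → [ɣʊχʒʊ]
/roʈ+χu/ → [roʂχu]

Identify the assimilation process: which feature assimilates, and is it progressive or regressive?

regressive manner assimilation

Underlying /k/ is realised as [x] next to /β/; /β/ itself does not change.
/k/ is a stop while /β/ is a fricative; the output [x] is a fricative, matching the trigger — so the feature that spreads is manner.
Place and voice are unchanged, so the assimilation is partial, not total.
The other alternating forms pattern the same way: /k/ → [x] before /s/ (stop → fricative, matching a fricative); /q/ → [χ] before /ʒ/ (stop → fricative, matching a fricative); /ʈ/ → [ʂ] before /χ/ (stop → fricative, matching a fricative) — only manner changes, and always toward the following segment.
The trigger is the following segment, so the direction is regressive (anticipatory).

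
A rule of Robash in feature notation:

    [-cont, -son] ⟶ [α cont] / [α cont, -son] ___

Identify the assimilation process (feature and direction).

progressive manner assimilation

The rule copies [cont] (continuancy) from the environment onto the target stops; since [±cont] encodes the stop/fricative manner contrast, the assimilating dimension is manner.
Since the environment is written before the underscore, the trigger precedes the target; the direction is progressive.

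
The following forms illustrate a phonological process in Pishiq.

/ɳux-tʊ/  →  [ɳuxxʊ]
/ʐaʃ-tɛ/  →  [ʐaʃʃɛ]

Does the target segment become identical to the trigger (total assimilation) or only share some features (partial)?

total assimilation

Underlying /t/ is realised as [x] next to /x/; /x/ itself does not change.
The output [x] is identical to the trigger /x/ — every feature (place, manner, voicing) has been copied — so this is total assimilation.
The remaining alternation confirms this: /t/ → [ʃ] after /ʃ/ — in each case the output is a copy of the preceding consonant.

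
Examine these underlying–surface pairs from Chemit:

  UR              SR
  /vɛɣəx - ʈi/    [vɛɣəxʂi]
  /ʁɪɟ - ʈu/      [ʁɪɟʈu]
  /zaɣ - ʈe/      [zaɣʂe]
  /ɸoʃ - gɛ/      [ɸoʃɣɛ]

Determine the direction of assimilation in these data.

Underlying /ʈ/ is realised as [ʂ] next to /x/; /x/ itself does not change.
/ʈ/ is a stop while /x/ is a fricative; the output [ʂ] is a fricative, matching the trigger — so the feature that spreads is manner.
The other alternating forms pattern the same way: /ʈ/ → [ʂ] after /ɣ/ (stop → fricative, matching a fricative); /g/ → [ɣ] after /ʃ/ (stop → fricative, matching a fricative) — only manner changes, and always toward the preceding segment.
Nothing changes in [ʁɪɟʈu]: there the adjacent consonants already agree in manner (/ʈ/ and /ɟ/ are both stops), so this form is consistent with the same rule.
Since the segment that changes follows the conditioning segment, the assimilation is progressive.

progressive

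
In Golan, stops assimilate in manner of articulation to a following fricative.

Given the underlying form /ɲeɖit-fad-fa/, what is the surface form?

[ɲeɖisfazfa]

/t/ is a voiceless alveolar stop. The following trigger /f/ is a fricative, so /t/ must become a fricative as well.
A voiceless alveolar fricative is [s], so the surface segment is [s].
The same rule applies at the second boundary: /d/ → [z] next to /f/.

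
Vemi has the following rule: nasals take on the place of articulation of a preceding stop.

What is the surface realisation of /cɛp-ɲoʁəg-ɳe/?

The rule targets /ɲ/ (voiced palatal nasal), which sits after the trigger /p/ (bilabial).
Changing only its place to bilabial gives [m] — the voiced bilabial nasal.
At the second juncture, /ɳ/ likewise becomes [ŋ] adjacent to /g/.

[cɛpmoʁəgŋe]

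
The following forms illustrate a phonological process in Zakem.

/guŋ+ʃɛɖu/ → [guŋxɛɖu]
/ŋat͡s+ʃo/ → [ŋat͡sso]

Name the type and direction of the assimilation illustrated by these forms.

The segment that alternates is /ʃ/, which surfaces as [x] when adjacent to /ŋ/.
The change postalveolar → velar matches the place of the preceding /ŋ/, identifying this as place assimilation.
Manner and voice are unchanged, so the assimilation is partial, not total.
The same holds elsewhere in the data: /ʃ/ → [s] after /t͡s/ (postalveolar → alveolar, matching alveolar) — only place changes, and always toward the preceding segment.
The trigger is the preceding segment, so the direction is progressive (perseverative).

progressive place assimilation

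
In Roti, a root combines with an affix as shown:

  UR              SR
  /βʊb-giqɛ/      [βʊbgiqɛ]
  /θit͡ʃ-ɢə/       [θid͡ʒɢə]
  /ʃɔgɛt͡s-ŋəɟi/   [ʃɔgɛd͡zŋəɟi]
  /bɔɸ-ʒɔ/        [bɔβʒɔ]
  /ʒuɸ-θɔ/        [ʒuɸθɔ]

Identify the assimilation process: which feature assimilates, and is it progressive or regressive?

The segment that alternates is /t͡ʃ/, which surfaces as [d͡ʒ] when adjacent to /ɢ/.
The change voiceless → voiced matches the voicing of the following /ɢ/, identifying this as voicing assimilation.
Place and manner are unchanged, so the assimilation is partial, not total.
The same holds elsewhere in the data: /t͡s/ → [d͡z] before /ŋ/ (voiceless → voiced, matching voiced); /ɸ/ → [β] before /ʒ/ (voiceless → voiced, matching voiced) — only voicing changes, and always toward the following segment.
Nothing changes in [βʊbgiqɛ], [ʒuɸθɔ]: there the adjacent consonants already agree in voicing (/b/ and /g/ are both voiced; /ɸ/ and /θ/ are both voiceless), so these forms are consistent with the same rule.
Since the segment that changes precedes the conditioning segment, the assimilation is regressive.

regressive voicing assimilation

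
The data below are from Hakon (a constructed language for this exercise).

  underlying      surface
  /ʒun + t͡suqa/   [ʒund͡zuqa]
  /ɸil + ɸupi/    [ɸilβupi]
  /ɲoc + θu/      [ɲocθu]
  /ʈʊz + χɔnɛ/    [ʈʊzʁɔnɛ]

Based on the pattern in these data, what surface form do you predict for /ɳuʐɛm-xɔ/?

[ɳuʐɛmɣɔ]

The data show progressive voicing assimilation: /t͡s/ → [d͡z] after /n/; /ɸ/ → [β] after /l/; /χ/ → [ʁ] after /z/. In each pair only voicing changes, matching the preceding consonant, while place and manner stay constant.
No alternation appears in [ɲocθu]: there the adjacent consonants already agree in voicing (/θ/ and /c/ are both voiceless), so this form is consistent with the same rule.
/x/ is a voiceless velar fricative. The preceding trigger /m/ is voiced, so /x/ must become voiced as well.
Changing only its voicing to voiced gives [ɣ] — the voiced velar fricative.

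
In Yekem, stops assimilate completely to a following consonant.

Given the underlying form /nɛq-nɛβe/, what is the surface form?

[nɛnnɛβe]

/q/ is the segment targeted by the rule; it sits immediately before /n/, so it assimilates completely and surfaces as [n].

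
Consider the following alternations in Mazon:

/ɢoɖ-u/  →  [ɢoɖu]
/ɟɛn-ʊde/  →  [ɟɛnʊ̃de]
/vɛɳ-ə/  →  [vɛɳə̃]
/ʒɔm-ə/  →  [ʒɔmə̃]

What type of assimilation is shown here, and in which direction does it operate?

progressive nasality assimilation (vowel nasalisation)

The vowel /ʊ/ surfaces as nasalised [ʊ̃] next to the preceding nasal /n/ — it has acquired the [+nasal] feature of its neighbour.
Likewise in the remaining data: /ə/ → [ə̃] after /ɳ/; /ə/ → [ə̃] after /m/ — each time a vowel is nasalised next to a preceding nasal.
No change occurs in [ɢoɖu] because the vowel at the boundary is adjacent to an oral consonant, not a nasal (/u/ next to /ɖ/).
Because the conditioning nasal is to the left of the vowel that changes, the process is progressive (perseverative).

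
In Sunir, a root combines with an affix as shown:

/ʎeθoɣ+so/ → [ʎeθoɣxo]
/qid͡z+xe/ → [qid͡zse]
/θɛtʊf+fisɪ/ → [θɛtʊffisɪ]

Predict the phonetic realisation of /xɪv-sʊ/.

[xɪvfʊ]

The data show progressive place assimilation: /s/ → [x] after /ɣ/; /x/ → [s] after /d͡z/. In each pair only place changes, matching the preceding consonant, while manner and voice stay constant.
No alternation appears in [θɛtʊffisɪ]: there the adjacent consonants already agree in place (/f/ and /f/ are both labiodental), so this form is consistent with the same rule.
/s/ is a voiceless alveolar fricative. The preceding trigger /v/ is labiodental, so /s/ must become labiodental as well.
A voiceless labiodental fricative is [f], so the surface segment is [f].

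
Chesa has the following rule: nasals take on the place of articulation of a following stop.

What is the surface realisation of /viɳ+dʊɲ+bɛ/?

[vindʊmbɛ]

/ɳ/ is a voiced retroflex nasal. The following trigger /d/ is alveolar, so /ɳ/ must become alveolar as well.
Changing only its place to alveolar gives [n] — the voiced alveolar nasal.
At the second juncture, /ɲ/ likewise becomes [m] adjacent to /b/.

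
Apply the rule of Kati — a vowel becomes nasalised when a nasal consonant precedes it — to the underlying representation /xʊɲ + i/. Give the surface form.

[xʊɲĩ]

The vowel /i/ is adjacent to the preceding nasal /ɲ/, so it acquires [+nasal] and surfaces as [ĩ].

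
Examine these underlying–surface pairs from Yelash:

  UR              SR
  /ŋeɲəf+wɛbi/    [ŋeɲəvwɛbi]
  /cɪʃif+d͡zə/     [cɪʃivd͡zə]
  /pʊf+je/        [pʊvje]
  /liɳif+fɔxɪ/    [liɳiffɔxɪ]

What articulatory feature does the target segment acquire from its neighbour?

voicing

Underlying /f/ is realised as [v] next to /w/; /w/ itself does not change.
The change voiceless → voiced matches the voicing of the following /w/, identifying this as voicing assimilation.
Checking the remaining alternations: /f/ → [v] before /d͡z/ (voiceless → voiced, matching voiced); /f/ → [v] before /j/ (voiceless → voiced, matching voiced) — only voicing changes, and always toward the following segment.
No alternation appears in [liɳiffɔxɪ]: there the adjacent consonants already agree in voicing (/f/ and /f/ are both voiceless), so this form is consistent with the same rule.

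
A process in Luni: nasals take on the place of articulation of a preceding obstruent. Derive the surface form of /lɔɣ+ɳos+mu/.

[lɔɣŋosnu]

/ɳ/ is a voiced retroflex nasal. The preceding trigger /ɣ/ is velar, so /ɳ/ must become velar as well.
Changing only its place to velar gives [ŋ] — the voiced velar nasal.
At the second juncture, /m/ likewise becomes [n] adjacent to /s/.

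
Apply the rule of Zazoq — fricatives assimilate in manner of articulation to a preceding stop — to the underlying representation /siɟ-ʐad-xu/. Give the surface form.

/ʐ/ is a voiced retroflex fricative. The preceding trigger /ɟ/ is a stop, so /ʐ/ must become a stop as well.
The voiced retroflex stop is [ɖ], so /ʐ/ → [ɖ].
At the second juncture, /x/ likewise becomes [k] adjacent to /d/.

[siɟɖadku]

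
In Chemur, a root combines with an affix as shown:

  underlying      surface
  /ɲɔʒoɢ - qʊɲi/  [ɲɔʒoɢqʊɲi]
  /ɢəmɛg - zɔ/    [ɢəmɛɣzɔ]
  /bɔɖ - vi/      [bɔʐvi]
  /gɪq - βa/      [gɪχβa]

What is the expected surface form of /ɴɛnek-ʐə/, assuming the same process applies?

The data show regressive manner assimilation: /g/ → [ɣ] before /z/; /ɖ/ → [ʐ] before /v/; /q/ → [χ] before /β/. In each pair only manner changes, matching the following consonant, while place and voice stay constant.
No alternation appears in [ɲɔʒoɢqʊɲi]: there the adjacent consonants already agree in manner (/ɢ/ and /q/ are both stops), so this form is consistent with the same rule.
The rule targets /k/ (voiceless velar stop), which sits before the trigger /ʐ/ (fricative).
Changing only its manner to fricative gives [x] — the voiceless velar fricative.

[ɴɛnexʐə]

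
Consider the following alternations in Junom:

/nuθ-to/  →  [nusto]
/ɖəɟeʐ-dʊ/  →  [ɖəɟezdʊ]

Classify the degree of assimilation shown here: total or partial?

Underlying /θ/ is realised as [s] next to /t/; /t/ itself does not change.
The change dental → alveolar matches the place of the following /t/, identifying this as place assimilation.
Manner and voice are unchanged, so the assimilation is partial, not total.
The same holds elsewhere in the data: /ʐ/ → [z] before /d/ (retroflex → alveolar, matching alveolar) — only place changes, and always toward the following segment.

partial assimilation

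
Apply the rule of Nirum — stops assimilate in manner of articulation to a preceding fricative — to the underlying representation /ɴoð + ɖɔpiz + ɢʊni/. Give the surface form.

/ɖ/ is a voiced retroflex stop. The preceding trigger /ð/ is a fricative, so /ɖ/ must become a fricative as well.
The voiced retroflex fricative is [ʐ], so /ɖ/ → [ʐ].
At the second juncture, /ɢ/ likewise becomes [ʁ] adjacent to /z/.

[ɴoðʐɔpizʁʊni]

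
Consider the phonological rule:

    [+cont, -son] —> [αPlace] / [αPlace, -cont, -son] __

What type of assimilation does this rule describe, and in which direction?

progressive place assimilation

The shared variable α links the value of the place features (abbreviated [Place]) on the target to the same value on the neighbouring segment, so place is the feature that assimilates.
Since the environment is written before the underscore, the trigger precedes the target; the direction is progressive.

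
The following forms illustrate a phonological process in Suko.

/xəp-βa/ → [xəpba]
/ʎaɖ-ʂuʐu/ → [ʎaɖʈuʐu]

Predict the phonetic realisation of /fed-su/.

[fedtu]

The data show progressive manner assimilation: /β/ → [b] after /p/; /ʂ/ → [ʈ] after /ɖ/. In each pair only manner changes, matching the preceding consonant, while place and voice stay constant.
The rule targets /s/ (voiceless alveolar fricative), which sits after the trigger /d/ (stop).
Changing only its manner to stop gives [t] — the voiceless alveolar stop.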